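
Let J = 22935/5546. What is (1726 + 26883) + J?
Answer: 158688449/5546 ≈ 28613.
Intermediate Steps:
J = 22935/5546 (J = 22935*(1/5546) = 22935/5546 ≈ 4.1354)
(1726 + 26883) + J = (1726 + 26883) + 22935/5546 = 28609 + 22935/5546 = 158688449/5546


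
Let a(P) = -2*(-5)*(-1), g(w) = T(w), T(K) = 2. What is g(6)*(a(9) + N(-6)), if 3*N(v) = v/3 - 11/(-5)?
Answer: -298/15 ≈ -19.867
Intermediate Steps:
g(w) = 2
a(P) = -10 (a(P) = 10*(-1) = -10)
N(v) = 11/15 + v/9 (N(v) = (v/3 - 11/(-5))/3 = (v*(1/3) - 11*(-1/5))/3 = (v/3 + 11/5)/3 = (11/5 + v/3)/3 = 11/15 + v/9)
g(6)*(a(9) + N(-6)) = 2*(-10 + (11/15 + (1/9)*(-6))) = 2*(-10 + (11/15 - 2/3)) = 2*(-10 + 1/15) = 2*(-149/15) = -298/15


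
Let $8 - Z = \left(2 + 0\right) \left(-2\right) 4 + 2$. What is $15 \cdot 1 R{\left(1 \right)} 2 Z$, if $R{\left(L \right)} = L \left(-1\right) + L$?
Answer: $0$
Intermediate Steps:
$R{\left(L \right)} = 0$ ($R{\left(L \right)} = - L + L = 0$)
$Z = 22$ ($Z = 8 - \left(\left(2 + 0\right) \left(-2\right) 4 + 2\right) = 8 - \left(2 \left(-2\right) 4 + 2\right) = 8 - \left(\left(-4\right) 4 + 2\right) = 8 - \left(-16 + 2\right) = 8 - -14 = 8 + 14 = 22$)
$15 \cdot 1 R{\left(1 \right)} 2 Z = 15 \cdot 1 \cdot 0 \cdot 2 \cdot 22 = 15 \cdot 0 \cdot 2 \cdot 22 = 15 \cdot 0 \cdot 22 = 15 \cdot 0 = 0$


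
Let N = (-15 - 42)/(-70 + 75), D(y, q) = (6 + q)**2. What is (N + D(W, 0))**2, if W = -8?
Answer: 15129/25 ≈ 605.16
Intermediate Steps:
N = -57/5 ≈ -11.400
(N + D(W, 0))**2 = (-57/5 + (6 + 0)**2)**2 = (-57/5 + 6**2)**2 = (-57/5 + 36)**2 = (123/5)**2 = 15129/25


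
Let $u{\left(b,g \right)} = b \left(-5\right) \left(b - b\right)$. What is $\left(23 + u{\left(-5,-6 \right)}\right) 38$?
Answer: $874$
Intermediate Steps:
$u{\left(b,g \right)} = 0$ ($u{\left(b,g \right)} = - 5 b 0 = 0$)
$\left(23 + u{\left(-5,-6 \right)}\right) 38 = \left(23 + 0\right) 38 = 23 \cdot 38 = 874$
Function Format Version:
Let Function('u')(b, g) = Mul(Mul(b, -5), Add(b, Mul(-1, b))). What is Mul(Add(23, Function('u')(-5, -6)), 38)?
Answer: 874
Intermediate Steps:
Function('u')(b, g) = 0 (Function('u')(b, g) = Mul(Mul(-5, b), 0) = 0)
Mul(Add(23, Function('u')(-5, -6)), 38) = Mul(Add(23, 0), 38) = Mul(23, 38) = 874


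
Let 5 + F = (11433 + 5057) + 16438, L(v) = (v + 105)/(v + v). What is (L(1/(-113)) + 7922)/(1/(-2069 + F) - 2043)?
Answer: -61399460/63034721 ≈ -0.97406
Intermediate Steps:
L(v) = (105 + v)/(2*v) (L(v) = (105 + v)/((2*v)) = (105 + v)*(1/(2*v)) = (105 + v)/(2*v))
F = 32923 (F = -5 + ((11433 + 5057) + 16438) = -5 + (16490 + 16438) = -5 + 32928 = 32923)
(L(1/(-113)) + 7922)/(1/(-2069 + F) - 2043) = ((105 + 1/(-113))/(2*(1/(-113))) + 7922)/(1/(-2069 + 32923) - 2043) = ((105 - 1/113)/(2*(-1/113)) + 7922)/(1/30854 - 2043) = ((½)*(-113)*(11864/113) + 7922)/(1/30854 - 2043) = (-5932 + 7922)/(-63034721/30854) = 1990*(-30854/63034721) = -61399460/63034721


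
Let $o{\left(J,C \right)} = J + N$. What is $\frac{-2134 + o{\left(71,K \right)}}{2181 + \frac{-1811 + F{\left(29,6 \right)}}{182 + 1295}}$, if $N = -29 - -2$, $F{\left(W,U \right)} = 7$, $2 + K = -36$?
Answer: $- \frac{3086930}{3219533} \approx -0.95881$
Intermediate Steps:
$K = -38$ ($K = -2 - 36 = -38$)
$N = -27$ ($N = -29 + 2 = -27$)
$o{\left(J,C \right)} = -27 + J$ ($o{\left(J,C \right)} = J - 27 = -27 + J$)
$\frac{-2134 + o{\left(71,K \right)}}{2181 + \frac{-1811 + F{\left(29,6 \right)}}{182 + 1295}} = \frac{-2134 + \left(-27 + 71\right)}{2181 + \frac{-1811 + 7}{182 + 1295}} = \frac{-2134 + 44}{2181 - \frac{1804}{1477}} = - \frac{2090}{2181 - \frac{1804}{1477}} = - \frac{2090}{\frac{3219533}{1477}} = \left(-2090\right) \frac{1477}{3219533} = - \frac{3086930}{3219533}$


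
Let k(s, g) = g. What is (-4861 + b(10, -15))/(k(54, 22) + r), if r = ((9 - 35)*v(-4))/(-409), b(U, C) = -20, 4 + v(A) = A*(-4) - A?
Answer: -665443/3138 ≈ -212.06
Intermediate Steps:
v(A) = -4 - 5*A (v(A) = -4 + (A*(-4) - A) = -4 + (-4*A - A) = -4 - 5*A)
r = 416/409 (r = ((9 - 35)*(-4 - 5*(-4)))/(-409) = -26*(-4 + 20)*(-1/409) = -26*16*(-1/409) = -416*(-1/409) = 416/409 ≈ 1.0171)
(-4861 + b(10, -15))/(k(54, 22) + r) = (-4861 - 20)/(22 + 416/409) = -4881/9414/409 = -4881*409/9414 = -665443/3138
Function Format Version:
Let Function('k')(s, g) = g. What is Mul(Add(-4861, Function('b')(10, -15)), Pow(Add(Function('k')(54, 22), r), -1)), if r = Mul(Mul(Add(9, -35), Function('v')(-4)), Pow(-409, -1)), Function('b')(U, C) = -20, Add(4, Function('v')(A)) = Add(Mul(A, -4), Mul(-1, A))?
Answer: Rational(-665443, 3138) ≈ -212.06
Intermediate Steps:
Function('v')(A) = Add(-4, Mul(-5, A)) (Function('v')(A) = Add(-4, Add(Mul(A, -4), Mul(-1, A))) = Add(-4, Add(Mul(-4, A), Mul(-1, A))) = Add(-4, Mul(-5, A)))
r = Rational(416, 409) (r = Mul(Mul(Add(9, -35), Add(-4, Mul(-5, -4))), Pow(-409, -1)) = Mul(Mul(-26, Add(-4, 20)), Rational(-1, 409)) = Mul(Mul(-26, 16), Rational(-1, 409)) = Mul(-416, Rational(-1, 409)) = Rational(416, 409) ≈ 1.0171)
Mul(Add(-4861, Function('b')(10, -15)), Pow(Add(Function('k')(54, 22), r), -1)) = Mul(Add(-4861, -20), Pow(Add(22, Rational(416, 409)), -1)) = Mul(-4881, Pow(Rational(9414, 409), -1)) = Mul(-4881, Rational(409, 9414)) = Rational(-665443, 3138)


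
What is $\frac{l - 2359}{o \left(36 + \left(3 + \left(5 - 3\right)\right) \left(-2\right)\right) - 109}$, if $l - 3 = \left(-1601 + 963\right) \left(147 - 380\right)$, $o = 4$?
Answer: $- \frac{146298}{5} \approx -29260.0$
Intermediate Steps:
$l = 148657$ ($l = 3 + \left(-1601 + 963\right) \left(147 - 380\right) = 3 - -148654 = 3 + 148654 = 148657$)
$\frac{l - 2359}{o \left(36 + \left(3 + \left(5 - 3\right)\right) \left(-2\right)\right) - 109} = \frac{148657 - 2359}{4 \left(36 + \left(3 + \left(5 - 3\right)\right) \left(-2\right)\right) - 109} = \frac{146298}{4 \left(36 + \left(3 + 2\right) \left(-2\right)\right) - 109} = \frac{146298}{4 \left(36 + 5 \left(-2\right)\right) - 109} = \frac{146298}{4 \left(36 - 10\right) - 109} = \frac{146298}{4 \cdot 26 - 109} = \frac{146298}{104 - 109} = \frac{146298}{-5} = 146298 \left(- \frac{1}{5}\right) = - \frac{146298}{5}$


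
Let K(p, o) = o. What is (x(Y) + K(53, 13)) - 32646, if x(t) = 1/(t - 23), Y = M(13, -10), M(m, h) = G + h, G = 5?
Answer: -913725/28 ≈ -32633.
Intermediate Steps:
M(m, h) = 5 + h
Y = -5 (Y = 5 - 10 = -5)
x(t) = 1/(-23 + t)
(x(Y) + K(53, 13)) - 32646 = (1/(-23 - 5) + 13) - 32646 = (1/(-28) + 13) - 32646 = (-1/28 + 13) - 32646 = 363/28 - 32646 = -913725/28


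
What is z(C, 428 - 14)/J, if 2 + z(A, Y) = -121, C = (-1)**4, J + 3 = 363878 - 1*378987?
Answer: 123/15112 ≈ 0.0081392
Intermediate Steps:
J = -15112 (J = -3 + (363878 - 1*378987) = -3 + (363878 - 378987) = -3 - 15109 = -15112)
C = 1
z(A, Y) = -123 (z(A, Y) = -2 - 121 = -123)
z(C, 428 - 14)/J = -123/(-15112) = -123*(-1/15112) = 123/15112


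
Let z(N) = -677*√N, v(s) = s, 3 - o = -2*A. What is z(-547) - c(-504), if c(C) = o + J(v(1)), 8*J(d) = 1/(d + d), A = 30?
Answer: -1009/16 - 677*I*√547 ≈ -63.063 - 15834.0*I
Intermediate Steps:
o = 63 (o = 3 - (-2)*30 = 3 - 1*(-60) = 3 + 60 = 63)
J(d) = 1/(16*d) (J(d) = 1/(8*(d + d)) = 1/(8*((2*d))) = (1/(2*d))/8 = 1/(16*d))
c(C) = 1009/16 (c(C) = 63 + (1/16)/1 = 63 + (1/16)*1 = 63 + 1/16 = 1009/16)
z(-547) - c(-504) = -677*I*√547 - 1*1009/16 = -677*I*√547 - 1009/16 = -1009/16 - 677*I*√547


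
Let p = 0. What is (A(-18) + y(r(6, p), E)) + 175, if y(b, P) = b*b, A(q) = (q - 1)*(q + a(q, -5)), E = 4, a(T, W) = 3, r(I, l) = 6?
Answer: 496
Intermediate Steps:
A(q) = (-1 + q)*(3 + q) (A(q) = (q - 1)*(q + 3) = (-1 + q)*(3 + q))
y(b, P) = b**2
(A(-18) + y(r(6, p), E)) + 175 = ((-3 + (-18)**2 + 2*(-18)) + 6**2) + 175 = ((-3 + 324 - 36) + 36) + 175 = (285 + 36) + 175 = 321 + 175 = 496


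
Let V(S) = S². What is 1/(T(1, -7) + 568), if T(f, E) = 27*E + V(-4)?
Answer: 1/395 ≈ 0.0025316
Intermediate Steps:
T(f, E) = 16 + 27*E (T(f, E) = 27*E + (-4)² = 27*E + 16 = 16 + 27*E)
1/(T(1, -7) + 568) = 1/((16 + 27*(-7)) + 568) = 1/((16 - 189) + 568) = 1/(-173 + 568) = 1/395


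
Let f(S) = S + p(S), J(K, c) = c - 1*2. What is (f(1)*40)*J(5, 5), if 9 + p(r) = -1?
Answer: -1080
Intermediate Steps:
p(r) = -10 (p(r) = -9 - 1 = -10)
J(K, c) = -2 + c (J(K, c) = c - 2 = -2 + c)
f(S) = -10 + S (f(S) = S - 10 = -10 + S)
(f(1)*40)*J(5, 5) = ((-10 + 1)*40)*(-2 + 5) = -9*40*3 = -360*3 = -1080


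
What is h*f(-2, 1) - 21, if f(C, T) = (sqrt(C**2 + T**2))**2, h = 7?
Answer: 14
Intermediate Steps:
f(C, T) = C**2 + T**2
h*f(-2, 1) - 21 = 7*((-2)**2 + 1**2) - 21 = 7*(4 + 1) - 21 = 7*5 - 21 = 35 - 21 = 14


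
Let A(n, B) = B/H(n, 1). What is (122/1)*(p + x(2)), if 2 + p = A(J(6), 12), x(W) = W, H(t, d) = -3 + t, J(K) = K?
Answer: 488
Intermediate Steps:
A(n, B) = B/(-3 + n)
p = 2 (p = -2 + 12/(-3 + 6) = -2 + 12/3 = -2 + 12*(1/3) = -2 + 4 = 2)
(122/1)*(p + x(2)) = (122/1)*(2 + 2) = (122*1)*4 = 122*4 = 488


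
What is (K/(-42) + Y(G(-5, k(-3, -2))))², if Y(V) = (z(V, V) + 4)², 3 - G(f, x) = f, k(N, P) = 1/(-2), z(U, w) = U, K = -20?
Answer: 9205156/441 ≈ 20873.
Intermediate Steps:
k(N, P) = -½
G(f, x) = 3 - f
Y(V) = (4 + V)² (Y(V) = (V + 4)² = (4 + V)²)
(K/(-42) + Y(G(-5, k(-3, -2))))² = (-20/(-42) + (4 + (3 - 1*(-5)))²)² = (-20*(-1/42) + (4 + (3 + 5))²)² = (10/21 + (4 + 8)²)² = (10/21 + 12²)² = (10/21 + 144)² = (3034/21)² = 9205156/441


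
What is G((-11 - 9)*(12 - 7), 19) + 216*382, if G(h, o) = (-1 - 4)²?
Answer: 82537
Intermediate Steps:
G(h, o) = 25 (G(h, o) = (-5)² = 25)
G((-11 - 9)*(12 - 7), 19) + 216*382 = 25 + 216*382 = 25 + 82512 = 82537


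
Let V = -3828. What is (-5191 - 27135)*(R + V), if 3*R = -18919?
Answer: 982807378/3 ≈ 3.2760e+8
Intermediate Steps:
R = -18919/3 (R = (⅓)*(-18919) = -18919/3 ≈ -6306.3)
(-5191 - 27135)*(R + V) = (-5191 - 27135)*(-18919/3 - 3828) = -32326*(-30403/3) = 982807378/3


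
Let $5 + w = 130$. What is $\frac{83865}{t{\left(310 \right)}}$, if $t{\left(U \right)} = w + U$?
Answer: $\frac{5591}{29} \approx 192.79$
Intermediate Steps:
$w = 125$ ($w = -5 + 130 = 125$)
$t{\left(U \right)} = 125 + U$
$\frac{83865}{t{\left(310 \right)}} = \frac{83865}{125 + 310} = \frac{83865}{435} = 83865 \cdot \frac{1}{435} = \frac{5591}{29}$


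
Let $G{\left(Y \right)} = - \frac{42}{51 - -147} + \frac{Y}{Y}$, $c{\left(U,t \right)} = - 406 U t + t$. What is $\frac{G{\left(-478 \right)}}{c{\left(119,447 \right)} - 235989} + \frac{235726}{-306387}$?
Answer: $- \frac{9434968951459}{12263185633050} \approx -0.76937$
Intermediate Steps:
$c{\left(U,t \right)} = t - 406 U t$ ($c{\left(U,t \right)} = - 406 U t + t = t - 406 U t$)
$G{\left(Y \right)} = \frac{26}{33}$ ($G{\left(Y \right)} = - \frac{42}{51 + 147} + 1 = - \frac{42}{198} + 1 = \left(-42\right) \frac{1}{198} + 1 = - \frac{7}{33} + 1 = \frac{26}{33}$)
$\frac{G{\left(-478 \right)}}{c{\left(119,447 \right)} - 235989} + \frac{235726}{-306387} = \frac{26}{33 \left(447 \left(1 - 48314\right) - 235989\right)} + \frac{235726}{-306387} = \frac{26}{33 \left(447 \left(1 - 48314\right) - 235989\right)} + 235726 \left(- \frac{1}{306387}\right) = \frac{26}{33 \left(447 \left(-48313\right) - 235989\right)} - \frac{235726}{306387} = \frac{26}{33 \left(-21595911 - 235989\right)} - \frac{235726}{306387} = \frac{26}{33 \left(-21831900\right)} - \frac{235726}{306387} = \frac{26}{33} \left(- \frac{1}{21831900}\right) - \frac{235726}{306387} = - \frac{13}{360226350} - \frac{235726}{306387} = - \frac{9434968951459}{12263185633050}$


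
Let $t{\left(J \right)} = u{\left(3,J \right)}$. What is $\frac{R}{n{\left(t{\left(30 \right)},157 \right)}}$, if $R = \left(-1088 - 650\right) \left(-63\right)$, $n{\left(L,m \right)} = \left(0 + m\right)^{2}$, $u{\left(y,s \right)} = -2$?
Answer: $\frac{109494}{24649} \approx 4.4421$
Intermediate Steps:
$t{\left(J \right)} = -2$
$n{\left(L,m \right)} = m^{2}$
$R = 109494$ ($R = \left(-1088 - 650\right) \left(-63\right) = \left(-1738\right) \left(-63\right) = 109494$)
$\frac{R}{n{\left(t{\left(30 \right)},157 \right)}} = \frac{109494}{157^{2}} = \frac{109494}{24649}$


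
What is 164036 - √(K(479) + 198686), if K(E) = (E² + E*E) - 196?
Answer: 164036 - 2*√164343 ≈ 1.6323e+5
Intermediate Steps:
K(E) = -196 + 2*E² (K(E) = (E² + E²) - 196 = 2*E² - 196 = -196 + 2*E²)
164036 - √(K(479) + 198686) = 164036 - √((-196 + 2*479²) + 198686) = 164036 - √((-196 + 2*229441) + 198686) = 164036 - √((-196 + 458882) + 198686) = 164036 - √(458686 + 198686) = 164036 - √657372 = 164036 - 2*√164343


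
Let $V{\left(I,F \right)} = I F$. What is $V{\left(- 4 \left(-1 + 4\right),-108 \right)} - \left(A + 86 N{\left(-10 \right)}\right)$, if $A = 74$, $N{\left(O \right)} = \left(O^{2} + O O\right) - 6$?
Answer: $-15462$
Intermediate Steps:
$N{\left(O \right)} = -6 + 2 O^{2}$ ($N{\left(O \right)} = \left(O^{2} + O^{2}\right) - 6 = 2 O^{2} - 6 = -6 + 2 O^{2}$)
$V{\left(I,F \right)} = F I$
$V{\left(- 4 \left(-1 + 4\right),-108 \right)} - \left(A + 86 N{\left(-10 \right)}\right) = - 108 \left(- 4 \left(-1 + 4\right)\right) - \left(74 + 86 \left(-6 + 2 \left(-10\right)^{2}\right)\right) = - 108 \left(\left(-4\right) 3\right) - \left(74 + 86 \left(-6 + 2 \cdot 100\right)\right) = \left(-108\right) \left(-12\right) - \left(74 + 86 \left(-6 + 200\right)\right) = 1296 - \left(74 + 86 \cdot 194\right) = 1296 - \left(74 + 16684\right) = 1296 - 16758 = -15462$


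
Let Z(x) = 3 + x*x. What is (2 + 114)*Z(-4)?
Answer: 2204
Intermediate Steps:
Z(x) = 3 + x²
(2 + 114)*Z(-4) = (2 + 114)*(3 + (-4)²) = 116*(3 + 16) = 116*19 = 2204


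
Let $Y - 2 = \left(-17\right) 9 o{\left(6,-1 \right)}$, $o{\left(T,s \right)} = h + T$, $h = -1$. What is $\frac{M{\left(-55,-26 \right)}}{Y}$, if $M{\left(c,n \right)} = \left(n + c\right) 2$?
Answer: $\frac{162}{763} \approx 0.21232$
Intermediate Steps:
$o{\left(T,s \right)} = -1 + T$
$M{\left(c,n \right)} = 2 c + 2 n$ ($M{\left(c,n \right)} = \left(c + n\right) 2 = 2 c + 2 n$)
$Y = -763$ ($Y = 2 + \left(-17\right) 9 \left(-1 + 6\right) = 2 - 765 = -763$)
$\frac{M{\left(-55,-26 \right)}}{Y} = \frac{2 \left(-55\right) + 2 \left(-26\right)}{-763} = \left(-110 - 52\right) \left(- \frac{1}{763}\right) = \left(-162\right) \left(- \frac{1}{763}\right) = \frac{162}{763}$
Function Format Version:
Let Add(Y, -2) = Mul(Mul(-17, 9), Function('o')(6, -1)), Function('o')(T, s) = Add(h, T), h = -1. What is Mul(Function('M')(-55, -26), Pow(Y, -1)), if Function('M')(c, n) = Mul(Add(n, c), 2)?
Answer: Rational(162, 763) ≈ 0.21232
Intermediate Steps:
Function('o')(T, s) = Add(-1, T)
Function('M')(c, n) = Add(Mul(2, c), Mul(2, n)) (Function('M')(c, n) = Mul(Add(c, n), 2) = Add(Mul(2, c), Mul(2, n)))
Y = -763 (Y = Add(2, Mul(Mul(-17, 9), Add(-1, 6))) = Add(2, Mul(-153, 5)) = Add(2, -765) = -763)
Mul(Function('M')(-55, -26), Pow(Y, -1)) = Mul(Add(Mul(2, -55), Mul(2, -26)), Pow(-763, -1)) = Mul(Add(-110, -52), Rational(-1, 763)) = Mul(-162, Rational(-1, 763)) = Rational(162, 763)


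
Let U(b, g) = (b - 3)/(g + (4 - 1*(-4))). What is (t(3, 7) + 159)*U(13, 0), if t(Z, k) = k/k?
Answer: 200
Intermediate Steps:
U(b, g) = (-3 + b)/(8 + g) (U(b, g) = (-3 + b)/(g + (4 + 4)) = (-3 + b)/(g + 8) = (-3 + b)/(8 + g))
t(Z, k) = 1
(t(3, 7) + 159)*U(13, 0) = (1 + 159)*((-3 + 13)/(8 + 0)) = 160*(10/8) = 160*((⅛)*10) = 160*(5/4) = 200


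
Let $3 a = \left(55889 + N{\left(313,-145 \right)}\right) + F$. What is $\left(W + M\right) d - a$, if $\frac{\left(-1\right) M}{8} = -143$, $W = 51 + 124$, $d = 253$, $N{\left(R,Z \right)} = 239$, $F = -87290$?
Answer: $\frac{1032283}{3} \approx 3.4409 \cdot 10^{5}$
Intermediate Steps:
$W = 175$
$a = - \frac{31162}{3}$ ($a = \frac{\left(55889 + 239\right) - 87290}{3} = \frac{56128 - 87290}{3} = \frac{1}{3} \left(-31162\right) = - \frac{31162}{3} \approx -10387.0$)
$M = 1144$ ($M = \left(-8\right) \left(-143\right) = 1144$)
$\left(W + M\right) d - a = \left(175 + 1144\right) 253 - - \frac{31162}{3} = 1319 \cdot 253 + \frac{31162}{3} = 333707 + \frac{31162}{3} = \frac{1032283}{3}$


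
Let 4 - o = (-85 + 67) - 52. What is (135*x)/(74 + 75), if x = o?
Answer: 9990/149 ≈ 67.047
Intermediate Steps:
o = 74 (o = 4 - ((-85 + 67) - 52) = 4 - (-18 - 52) = 4 - 1*(-70) = 4 + 70 = 74)
x = 74
(135*x)/(74 + 75) = (135*74)/(74 + 75) = 9990/149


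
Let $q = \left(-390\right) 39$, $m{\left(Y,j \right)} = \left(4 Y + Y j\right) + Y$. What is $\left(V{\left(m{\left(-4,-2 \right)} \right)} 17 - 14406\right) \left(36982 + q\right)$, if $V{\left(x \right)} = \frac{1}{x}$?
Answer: $- \frac{941034827}{3} \approx -3.1368 \cdot 10^{8}$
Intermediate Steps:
$m{\left(Y,j \right)} = 5 Y + Y j$
$q = -15210$
$\left(V{\left(m{\left(-4,-2 \right)} \right)} 17 - 14406\right) \left(36982 + q\right) = \left(\frac{1}{\left(-4\right) \left(5 - 2\right)} 17 - 14406\right) \left(36982 - 15210\right) = \left(\frac{1}{\left(-4\right) 3} \cdot 17 - 14406\right) 21772 = \left(\frac{1}{-12} \cdot 17 - 14406\right) 21772 = \left(\left(- \frac{1}{12}\right) 17 - 14406\right) 21772 = \left(- \frac{17}{12} - 14406\right) 21772 = \left(- \frac{172889}{12}\right) 21772 = - \frac{941034827}{3}$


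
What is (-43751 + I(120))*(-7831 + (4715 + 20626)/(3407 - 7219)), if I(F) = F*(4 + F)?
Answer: 862582129423/3812 ≈ 2.2628e+8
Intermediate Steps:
(-43751 + I(120))*(-7831 + (4715 + 20626)/(3407 - 7219)) = (-43751 + 120*(4 + 120))*(-7831 + (4715 + 20626)/(3407 - 7219)) = (-43751 + 120*124)*(-7831 + 25341/(-3812)) = (-43751 + 14880)*(-7831 + 25341*(-1/3812)) = -28871*(-7831 - 25341/3812) = -28871*(-29877113/3812) = 862582129423/3812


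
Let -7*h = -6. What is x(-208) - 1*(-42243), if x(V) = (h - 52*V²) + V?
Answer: -15453845/7 ≈ -2.2077e+6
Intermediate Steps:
h = 6/7 (h = -⅐*(-6) = 6/7 ≈ 0.85714)
x(V) = 6/7 + V - 52*V² (x(V) = (6/7 - 52*V²) + V = 6/7 + V - 52*V²)
x(-208) - 1*(-42243) = (6/7 - 208 - 52*(-208)²) - 1*(-42243) = (6/7 - 208 - 52*43264) + 42243 = (6/7 - 208 - 2249728) + 42243 = -15749546/7 + 42243 = -15453845/7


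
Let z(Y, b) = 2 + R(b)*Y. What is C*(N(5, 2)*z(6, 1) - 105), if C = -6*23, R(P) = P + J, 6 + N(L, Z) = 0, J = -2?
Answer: 11178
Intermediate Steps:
N(L, Z) = -6 (N(L, Z) = -6 + 0 = -6)
R(P) = -2 + P (R(P) = P - 2 = -2 + P)
C = -138
z(Y, b) = 2 + Y*(-2 + b) (z(Y, b) = 2 + (-2 + b)*Y = 2 + Y*(-2 + b))
C*(N(5, 2)*z(6, 1) - 105) = -138*(-6*(2 + 6*(-2 + 1)) - 105) = -138*(-6*(2 + 6*(-1)) - 105) = -138*(-6*(2 - 6) - 105) = -138*(-6*(-4) - 105) = -138*(24 - 105) = -138*(-81) = 11178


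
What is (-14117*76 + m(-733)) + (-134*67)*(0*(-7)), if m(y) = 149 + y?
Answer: -1073476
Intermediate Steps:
(-14117*76 + m(-733)) + (-134*67)*(0*(-7)) = (-14117*76 + (149 - 733)) + (-134*67)*(0*(-7)) = (-1072892 - 584) - 8978*0 = -1073476 + 0 = -1073476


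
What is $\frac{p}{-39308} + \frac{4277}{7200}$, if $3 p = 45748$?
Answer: $\frac{14581279}{70754400} \approx 0.20608$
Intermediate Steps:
$p = \frac{45748}{3}$ ($p = \frac{1}{3} \cdot 45748 = \frac{45748}{3} \approx 15249.0$)
$\frac{p}{-39308} + \frac{4277}{7200} = \frac{45748}{3 \left(-39308\right)} + \frac{4277}{7200} = \frac{45748}{3} \left(- \frac{1}{39308}\right) + 4277 \cdot \frac{1}{7200} = - \frac{11437}{29481} + \frac{4277}{7200} = \frac{14581279}{70754400}$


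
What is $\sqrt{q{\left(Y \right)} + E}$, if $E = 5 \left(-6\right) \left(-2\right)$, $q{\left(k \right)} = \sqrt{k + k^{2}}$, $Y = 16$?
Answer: $2 \sqrt{15 + \sqrt{17}} \approx 8.746$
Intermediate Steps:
$E = 60$ ($E = \left(-30\right) \left(-2\right) = 60$)
$\sqrt{q{\left(Y \right)} + E} = \sqrt{\sqrt{16 \left(1 + 16\right)} + 60} = \sqrt{\sqrt{16 \cdot 17} + 60} = \sqrt{\sqrt{272} + 60} = \sqrt{4 \sqrt{17} + 60} = \sqrt{60 + 4 \sqrt{17}}$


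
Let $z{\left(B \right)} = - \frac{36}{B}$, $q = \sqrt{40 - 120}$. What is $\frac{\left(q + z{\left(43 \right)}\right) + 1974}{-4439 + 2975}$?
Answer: $- \frac{14141}{10492} - \frac{i \sqrt{5}}{366} \approx -1.3478 - 0.0061095 i$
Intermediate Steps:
$q = 4 i \sqrt{5}$ ($q = \sqrt{-80} = 4 i \sqrt{5} \approx 8.9443 i$)
$\frac{\left(q + z{\left(43 \right)}\right) + 1974}{-4439 + 2975} = \frac{\left(4 i \sqrt{5} - \frac{36}{43}\right) + 1974}{-4439 + 2975} = \frac{\left(4 i \sqrt{5} - \frac{36}{43}\right) + 1974}{-1464} = \left(\left(4 i \sqrt{5} - \frac{36}{43}\right) + 1974\right) \left(- \frac{1}{1464}\right) = \left(\left(- \frac{36}{43} + 4 i \sqrt{5}\right) + 1974\right) \left(- \frac{1}{1464}\right) = \left(\frac{84846}{43} + 4 i \sqrt{5}\right) \left(- \frac{1}{1464}\right) = - \frac{14141}{10492} - \frac{i \sqrt{5}}{366}$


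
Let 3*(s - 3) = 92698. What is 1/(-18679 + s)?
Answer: 3/36670 ≈ 8.1811e-5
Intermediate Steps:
s = 92707/3 (s = 3 + (⅓)*92698 = 3 + 92698/3 = 92707/3 ≈ 30902.)
1/(-18679 + s) = 1/(-18679 + 92707/3) = 1/(36670/3) = 3/36670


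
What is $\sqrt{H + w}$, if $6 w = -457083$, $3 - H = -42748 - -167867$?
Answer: $\frac{i \sqrt{805186}}{2} \approx 448.66 i$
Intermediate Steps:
$H = -125116$ ($H = 3 - \left(-42748 - -167867\right) = 3 - \left(-42748 + 167867\right) = 3 - 125119 = -125116$)
$w = - \frac{152361}{2}$ ($w = \frac{1}{6} \left(-457083\right) = - \frac{152361}{2} \approx -76181.0$)
$\sqrt{H + w} = \sqrt{-125116 - \frac{152361}{2}} = \sqrt{- \frac{402593}{2}} = \frac{i \sqrt{805186}}{2}$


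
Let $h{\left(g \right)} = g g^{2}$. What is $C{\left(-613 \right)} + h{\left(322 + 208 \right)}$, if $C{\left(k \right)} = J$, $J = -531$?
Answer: $148876469$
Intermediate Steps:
$h{\left(g \right)} = g^{3}$
$C{\left(k \right)} = -531$
$C{\left(-613 \right)} + h{\left(322 + 208 \right)} = -531 + \left(322 + 208\right)^{3} = -531 + 530^{3} = -531 + 148877000 = 148876469$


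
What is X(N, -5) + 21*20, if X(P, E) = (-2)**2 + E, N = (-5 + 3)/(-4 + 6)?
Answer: 419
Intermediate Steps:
N = -1 (N = -2/2 = -2*1/2 = -1)
X(P, E) = 4 + E
X(N, -5) + 21*20 = (4 - 5) + 21*20 = -1 + 420 = 419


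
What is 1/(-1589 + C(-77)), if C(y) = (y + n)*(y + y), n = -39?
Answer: 1/16275 ≈ 6.1444e-5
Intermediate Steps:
C(y) = 2*y*(-39 + y) (C(y) = (y - 39)*(y + y) = (-39 + y)*(2*y) = 2*y*(-39 + y))
1/(-1589 + C(-77)) = 1/(-1589 + 2*(-77)*(-39 - 77)) = 1/(-1589 + 2*(-77)*(-116)) = 1/(-1589 + 17864) = 1/16275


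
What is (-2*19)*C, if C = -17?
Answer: 646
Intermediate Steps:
(-2*19)*C = -2*19*(-17) = -38*(-17) = 646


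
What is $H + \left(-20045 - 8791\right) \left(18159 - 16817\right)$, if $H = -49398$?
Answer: $-38747310$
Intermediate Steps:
$H + \left(-20045 - 8791\right) \left(18159 - 16817\right) = -49398 + \left(-20045 - 8791\right) \left(18159 - 16817\right) = -49398 - 38697912 = -38747310$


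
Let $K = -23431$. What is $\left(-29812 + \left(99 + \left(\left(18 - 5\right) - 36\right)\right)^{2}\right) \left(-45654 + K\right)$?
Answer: $1660527060$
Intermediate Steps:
$\left(-29812 + \left(99 + \left(\left(18 - 5\right) - 36\right)\right)^{2}\right) \left(-45654 + K\right) = \left(-29812 + \left(99 + \left(\left(18 - 5\right) - 36\right)\right)^{2}\right) \left(-45654 - 23431\right) = \left(-29812 + \left(99 + \left(13 - 36\right)\right)^{2}\right) \left(-69085\right) = \left(-29812 + \left(99 - 23\right)^{2}\right) \left(-69085\right) = \left(-29812 + 76^{2}\right) \left(-69085\right) = \left(-29812 + 5776\right) \left(-69085\right) = \left(-24036\right) \left(-69085\right) = 1660527060$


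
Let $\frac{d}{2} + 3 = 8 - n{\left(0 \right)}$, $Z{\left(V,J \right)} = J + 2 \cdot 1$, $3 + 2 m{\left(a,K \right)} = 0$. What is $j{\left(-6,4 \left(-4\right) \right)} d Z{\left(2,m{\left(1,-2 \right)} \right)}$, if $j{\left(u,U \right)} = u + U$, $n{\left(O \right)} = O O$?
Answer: $-110$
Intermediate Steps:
$m{\left(a,K \right)} = - \frac{3}{2}$ ($m{\left(a,K \right)} = - \frac{3}{2} + \frac{1}{2} \cdot 0 = - \frac{3}{2} + 0 = - \frac{3}{2}$)
$n{\left(O \right)} = O^{2}$
$Z{\left(V,J \right)} = 2 + J$ ($Z{\left(V,J \right)} = J + 2 = 2 + J$)
$j{\left(u,U \right)} = U + u$
$d = 10$ ($d = -6 + 2 \left(8 - 0^{2}\right) = -6 + 2 \left(8 - 0\right) = -6 + 2 \left(8 + 0\right) = -6 + 2 \cdot 8 = -6 + 16 = 10$)
$j{\left(-6,4 \left(-4\right) \right)} d Z{\left(2,m{\left(1,-2 \right)} \right)} = \left(4 \left(-4\right) - 6\right) 10 \left(2 - \frac{3}{2}\right) = \left(-16 - 6\right) 10 \cdot \frac{1}{2} = \left(-22\right) 10 \cdot \frac{1}{2} = \left(-220\right) \frac{1}{2} = -110$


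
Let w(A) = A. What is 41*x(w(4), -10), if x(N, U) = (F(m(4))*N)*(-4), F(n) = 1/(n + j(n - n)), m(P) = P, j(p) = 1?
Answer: -656/5 ≈ -131.20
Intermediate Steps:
F(n) = 1/(1 + n) (F(n) = 1/(n + 1) = 1/(1 + n))
x(N, U) = -4*N/5 (x(N, U) = (N/(1 + 4))*(-4) = (N/5)*(-4) = -4*N/5)
41*x(w(4), -10) = 41*(-⅘*4) = 41*(-16/5) = -656/5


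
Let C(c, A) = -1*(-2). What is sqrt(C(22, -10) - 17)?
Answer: I*sqrt(15) ≈ 3.873*I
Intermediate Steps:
C(c, A) = 2
sqrt(C(22, -10) - 17) = sqrt(2 - 17) = sqrt(-15) = I*sqrt(15)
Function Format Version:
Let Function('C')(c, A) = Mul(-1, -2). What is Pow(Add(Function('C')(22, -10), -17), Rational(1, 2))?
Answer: Mul(I, Pow(15, Rational(1, 2))) ≈ Mul(3.8730, I)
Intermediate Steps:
Function('C')(c, A) = 2
Pow(Add(Function('C')(22, -10), -17), Rational(1, 2)) = Pow(Add(2, -17), Rational(1, 2)) = Pow(-15, Rational(1, 2)) = Mul(I, Pow(15, Rational(1, 2)))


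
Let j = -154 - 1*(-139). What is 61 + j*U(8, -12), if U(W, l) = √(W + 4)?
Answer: 61 - 30*√3 ≈ 9.0385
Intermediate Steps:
U(W, l) = √(4 + W)
j = -15 (j = -154 + 139 = -15)
61 + j*U(8, -12) = 61 - 15*√(4 + 8) = 61 - 30*√3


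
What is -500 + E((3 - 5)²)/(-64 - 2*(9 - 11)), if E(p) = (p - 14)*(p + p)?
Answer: -1496/3 ≈ -498.67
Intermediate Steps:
E(p) = 2*p*(-14 + p) (E(p) = (-14 + p)*(2*p) = 2*p*(-14 + p))
-500 + E((3 - 5)²)/(-64 - 2*(9 - 11)) = -500 + (2*(3 - 5)²*(-14 + (3 - 5)²))/(-64 - 2*(9 - 11)) = -500 + (2*(-2)²*(-14 + (-2)²))/(-64 - 2*(-2)) = -500 + (2*4*(-14 + 4))/(-64 + 4) = -500 + (2*4*(-10))/(-60) = -500 - 1/60*(-80) = -500 + 4/3 = -1496/3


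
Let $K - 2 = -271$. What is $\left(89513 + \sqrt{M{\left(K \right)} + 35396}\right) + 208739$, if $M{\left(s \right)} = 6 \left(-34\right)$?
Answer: $298252 + 2 \sqrt{8798} \approx 2.9844 \cdot 10^{5}$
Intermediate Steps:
$K = -269$ ($K = 2 - 271 = -269$)
$M{\left(s \right)} = -204$
$\left(89513 + \sqrt{M{\left(K \right)} + 35396}\right) + 208739 = \left(89513 + \sqrt{-204 + 35396}\right) + 208739 = \left(89513 + \sqrt{35192}\right) + 208739 = \left(89513 + 2 \sqrt{8798}\right) + 208739 = 298252 + 2 \sqrt{8798}$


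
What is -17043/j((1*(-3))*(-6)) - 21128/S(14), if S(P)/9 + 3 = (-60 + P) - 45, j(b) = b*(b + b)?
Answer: -13471/10152 ≈ -1.3269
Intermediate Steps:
j(b) = 2*b² (j(b) = b*(2*b) = 2*b²)
S(P) = -972 + 9*P (S(P) = -27 + 9*((-60 + P) - 45) = -27 + 9*(-105 + P) = -27 + (-945 + 9*P) = -972 + 9*P)
-17043/j((1*(-3))*(-6)) - 21128/S(14) = -17043/(2*((1*(-3))*(-6))²) - 21128/(-972 + 9*14) = -17043/(2*(-3*(-6))²) - 21128/(-972 + 126) = -17043/(2*18²) - 21128/(-846) = -17043/(2*324) - 21128*(-1/846) = -17043/648 + 10564/423 = -17043*1/648 + 10564/423 = -5681/216 + 10564/423 = -13471/10152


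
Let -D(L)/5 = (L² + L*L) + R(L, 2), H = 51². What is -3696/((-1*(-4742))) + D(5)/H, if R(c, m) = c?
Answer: -5458673/6166971 ≈ -0.88515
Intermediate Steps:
H = 2601
D(L) = -10*L² - 5*L (D(L) = -5*((L² + L*L) + L) = -5*((L² + L²) + L) = -5*(2*L² + L) = -5*(L + 2*L²) = -10*L² - 5*L)
-3696/((-1*(-4742))) + D(5)/H = -3696/((-1*(-4742))) + (5*5*(-1 - 2*5))/2601 = -3696/4742 + (5*5*(-1 - 10))*(1/2601) = -3696*1/4742 + (5*5*(-11))*(1/2601) = -1848/2371 - 275*1/2601 = -1848/2371 - 275/2601 = -5458673/6166971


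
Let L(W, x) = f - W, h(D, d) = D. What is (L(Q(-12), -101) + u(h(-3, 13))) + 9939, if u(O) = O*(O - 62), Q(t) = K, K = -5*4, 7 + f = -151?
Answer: 9996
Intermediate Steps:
f = -158 (f = -7 - 151 = -158)
K = -20
Q(t) = -20
u(O) = O*(-62 + O)
L(W, x) = -158 - W
(L(Q(-12), -101) + u(h(-3, 13))) + 9939 = ((-158 - 1*(-20)) - 3*(-62 - 3)) + 9939 = ((-158 + 20) - 3*(-65)) + 9939 = (-138 + 195) + 9939 = 57 + 9939 = 9996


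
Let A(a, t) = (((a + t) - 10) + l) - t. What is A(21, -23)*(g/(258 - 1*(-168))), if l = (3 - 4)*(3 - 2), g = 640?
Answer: 3200/213 ≈ 15.023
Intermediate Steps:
l = -1 (l = -1*1 = -1)
A(a, t) = -11 + a (A(a, t) = (((a + t) - 10) - 1) - t = ((-10 + a + t) - 1) - t = (-11 + a + t) - t = -11 + a)
A(21, -23)*(g/(258 - 1*(-168))) = (-11 + 21)*(640/(258 - 1*(-168))) = 10*(640/(258 + 168)) = 10*(640/426) = 10*(640*(1/426)) = 10*(320/213) = 3200/213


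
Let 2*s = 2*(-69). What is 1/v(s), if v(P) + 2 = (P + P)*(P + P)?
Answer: 1/19042 ≈ 5.2515e-5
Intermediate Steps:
s = -69 (s = (2*(-69))/2 = (1/2)*(-138) = -69)
v(P) = -2 + 4*P**2 (v(P) = -2 + (P + P)*(P + P) = -2 + (2*P)*(2*P) = -2 + 4*P**2)
1/v(s) = 1/(-2 + 4*(-69)**2) = 1/(-2 + 4*4761) = 1/(-2 + 19044) = 1/19042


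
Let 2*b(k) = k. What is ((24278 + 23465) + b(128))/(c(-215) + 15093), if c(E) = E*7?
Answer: 47807/13588 ≈ 3.5183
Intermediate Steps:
c(E) = 7*E
b(k) = k/2
((24278 + 23465) + b(128))/(c(-215) + 15093) = ((24278 + 23465) + (½)*128)/(7*(-215) + 15093) = (47743 + 64)/(-1505 + 15093) = 47807/13588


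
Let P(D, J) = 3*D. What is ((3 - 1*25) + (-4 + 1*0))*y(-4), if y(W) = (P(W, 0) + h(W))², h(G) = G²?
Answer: -416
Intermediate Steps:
y(W) = (W² + 3*W)² (y(W) = (3*W + W²)² = (W² + 3*W)²)
((3 - 1*25) + (-4 + 1*0))*y(-4) = ((3 - 1*25) + (-4 + 1*0))*((-4)²*(3 - 4)²) = ((3 - 25) + (-4 + 0))*(16*(-1)²) = (-22 - 4)*(16*1) = -26*16 = -416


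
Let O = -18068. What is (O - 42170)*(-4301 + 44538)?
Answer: -2423796406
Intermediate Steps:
(O - 42170)*(-4301 + 44538) = (-18068 - 42170)*(-4301 + 44538) = -60238*40237 = -2423796406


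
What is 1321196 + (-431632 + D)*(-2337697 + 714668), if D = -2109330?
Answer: 4124056335094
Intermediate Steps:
1321196 + (-431632 + D)*(-2337697 + 714668) = 1321196 + (-431632 - 2109330)*(-2337697 + 714668) = 1321196 - 2540962*(-1623029) = 1321196 + 4124055013898 = 4124056335094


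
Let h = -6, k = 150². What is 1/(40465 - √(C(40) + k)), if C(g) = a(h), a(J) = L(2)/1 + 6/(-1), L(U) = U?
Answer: 40465/1637393729 + 4*√1406/1637393729 ≈ 2.4805e-5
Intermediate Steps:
k = 22500
a(J) = -4 (a(J) = 2/1 + 6/(-1) = 2*1 + 6*(-1) = 2 - 6 = -4)
C(g) = -4
1/(40465 - √(C(40) + k)) = 1/(40465 - √(-4 + 22500)) = 1/(40465 - √22496) = 1/(40465 - 4*√1406)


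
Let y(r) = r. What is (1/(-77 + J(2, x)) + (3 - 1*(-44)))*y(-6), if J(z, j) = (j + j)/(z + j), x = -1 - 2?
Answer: -20016/71 ≈ -281.92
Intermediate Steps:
x = -3
J(z, j) = 2*j/(j + z) (J(z, j) = (2*j)/(j + z) = 2*j/(j + z))
(1/(-77 + J(2, x)) + (3 - 1*(-44)))*y(-6) = (1/(-77 + 2*(-3)/(-3 + 2)) + (3 - 1*(-44)))*(-6) = (1/(-77 + 2*(-3)/(-1)) + (3 + 44))*(-6) = (1/(-77 + 2*(-3)*(-1)) + 47)*(-6) = (1/(-77 + 6) + 47)*(-6) = (1/(-71) + 47)*(-6) = (-1/71 + 47)*(-6) = (3336/71)*(-6) = -20016/71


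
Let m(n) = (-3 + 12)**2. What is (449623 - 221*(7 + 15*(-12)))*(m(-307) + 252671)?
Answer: 123306579712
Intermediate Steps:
m(n) = 81 (m(n) = 9**2 = 81)
(449623 - 221*(7 + 15*(-12)))*(m(-307) + 252671) = (449623 - 221*(7 + 15*(-12)))*(81 + 252671) = (449623 - 221*(7 - 180))*252752 = (449623 - 221*(-173))*252752 = (449623 + 38233)*252752 = 487856*252752 = 123306579712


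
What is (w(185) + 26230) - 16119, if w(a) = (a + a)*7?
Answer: 12701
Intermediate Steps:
w(a) = 14*a (w(a) = (2*a)*7 = 14*a)
(w(185) + 26230) - 16119 = (14*185 + 26230) - 16119 = (2590 + 26230) - 16119 = 28820 - 16119 = 12701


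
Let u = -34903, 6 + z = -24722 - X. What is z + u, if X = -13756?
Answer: -45875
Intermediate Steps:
z = -10972 (z = -6 + (-24722 - 1*(-13756)) = -6 + (-24722 + 13756) = -6 - 10966 = -10972)
z + u = -10972 - 34903 = -45875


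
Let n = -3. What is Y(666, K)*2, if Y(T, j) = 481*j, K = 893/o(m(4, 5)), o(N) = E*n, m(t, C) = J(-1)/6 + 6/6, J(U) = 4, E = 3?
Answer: -859066/9 ≈ -95452.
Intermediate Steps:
m(t, C) = 5/3 (m(t, C) = 4/6 + 6/6 = 4*(⅙) + 6*(⅙) = ⅔ + 1 = 5/3)
o(N) = -9 (o(N) = 3*(-3) = -9)
K = -893/9 (K = 893/(-9) = 893*(-⅑) = -893/9 ≈ -99.222)
Y(666, K)*2 = (481*(-893/9))*2 = -429533/9*2 = -859066/9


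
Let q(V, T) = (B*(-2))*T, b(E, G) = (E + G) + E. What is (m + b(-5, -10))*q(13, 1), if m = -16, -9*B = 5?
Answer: -40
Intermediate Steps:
B = -5/9 (B = -⅑*5 = -5/9 ≈ -0.55556)
b(E, G) = G + 2*E
q(V, T) = 10*T/9 (q(V, T) = (-5/9*(-2))*T = 10*T/9)
(m + b(-5, -10))*q(13, 1) = (-16 + (-10 + 2*(-5)))*((10/9)*1) = (-16 + (-10 - 10))*(10/9) = (-16 - 20)*(10/9) = -36*10/9 = -40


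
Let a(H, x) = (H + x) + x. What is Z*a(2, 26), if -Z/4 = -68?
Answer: 14688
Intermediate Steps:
a(H, x) = H + 2*x
Z = 272 (Z = -4*(-68) = 272)
Z*a(2, 26) = 272*(2 + 2*26) = 272*(2 + 52) = 272*54 = 14688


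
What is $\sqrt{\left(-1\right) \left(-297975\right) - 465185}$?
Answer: $i \sqrt{167210} \approx 408.91 i$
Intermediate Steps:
$\sqrt{\left(-1\right) \left(-297975\right) - 465185} = \sqrt{297975 - 465185} = \sqrt{-167210} = i \sqrt{167210}$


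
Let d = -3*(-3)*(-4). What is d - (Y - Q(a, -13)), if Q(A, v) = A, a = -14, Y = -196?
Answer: 146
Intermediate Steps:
d = -36 (d = 9*(-4) = -36)
d - (Y - Q(a, -13)) = -36 - (-196 - 1*(-14)) = -36 - (-196 + 14) = -36 - 1*(-182) = -36 + 182 = 146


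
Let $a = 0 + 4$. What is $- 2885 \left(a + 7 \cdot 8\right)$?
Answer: $-173100$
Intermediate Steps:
$a = 4$
$- 2885 \left(a + 7 \cdot 8\right) = - 2885 \left(4 + 7 \cdot 8\right) = - 2885 \left(4 + 56\right) = \left(-2885\right) 60 = -173100$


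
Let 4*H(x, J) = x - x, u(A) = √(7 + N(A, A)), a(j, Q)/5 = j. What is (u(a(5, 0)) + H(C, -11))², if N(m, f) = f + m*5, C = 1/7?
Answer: 157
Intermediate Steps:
a(j, Q) = 5*j
C = ⅐ ≈ 0.14286
N(m, f) = f + 5*m
u(A) = √(7 + 6*A) (u(A) = √(7 + (A + 5*A)) = √(7 + 6*A))
H(x, J) = 0 (H(x, J) = (x - x)/4 = (¼)*0 = 0)
(u(a(5, 0)) + H(C, -11))² = (√(7 + 6*(5*5)) + 0)² = (√(7 + 6*25) + 0)² = (√(7 + 150) + 0)² = (√157 + 0)² = (√157)² = 157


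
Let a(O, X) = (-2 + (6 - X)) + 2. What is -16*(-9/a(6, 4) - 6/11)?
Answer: 888/11 ≈ 80.727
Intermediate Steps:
a(O, X) = 6 - X (a(O, X) = (4 - X) + 2 = 6 - X)
-16*(-9/a(6, 4) - 6/11) = -16*(-9/(6 - 1*4) - 6/11) = -16*(-9/(6 - 4) - 6*1/11) = -16*(-9/2 - 6/11) = -16*(-111/22) = 888/11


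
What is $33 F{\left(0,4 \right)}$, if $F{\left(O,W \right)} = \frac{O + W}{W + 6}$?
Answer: $\frac{66}{5} \approx 13.2$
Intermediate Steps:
$F{\left(O,W \right)} = \frac{O + W}{6 + W}$
$33 F{\left(0,4 \right)} = 33 \frac{0 + 4}{6 + 4} = 33 \cdot \frac{1}{10} \cdot 4 = 33 \cdot \frac{2}{5} = \frac{66}{5}$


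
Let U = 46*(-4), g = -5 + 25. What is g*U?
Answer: -3680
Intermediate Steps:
g = 20
U = -184
g*U = 20*(-184) = -3680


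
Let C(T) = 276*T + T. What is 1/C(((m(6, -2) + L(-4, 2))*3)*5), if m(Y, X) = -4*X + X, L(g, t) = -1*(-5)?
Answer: 1/45705 ≈ 2.1879e-5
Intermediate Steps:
L(g, t) = 5
m(Y, X) = -3*X
C(T) = 277*T
1/C(((m(6, -2) + L(-4, 2))*3)*5) = 1/(277*(((-3*(-2) + 5)*3)*5)) = 1/(277*(((6 + 5)*3)*5)) = 1/(277*((11*3)*5)) = 1/(277*(33*5)) = 1/(277*165) = 1/45705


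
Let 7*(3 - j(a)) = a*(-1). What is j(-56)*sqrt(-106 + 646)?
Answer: -30*sqrt(15) ≈ -116.19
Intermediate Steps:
j(a) = 3 + a/7 (j(a) = 3 - a*(-1)/7 = 3 - (-1)*a/7 = 3 + a/7)
j(-56)*sqrt(-106 + 646) = (3 + (1/7)*(-56))*sqrt(-106 + 646) = (3 - 8)*sqrt(540) = -30*sqrt(15)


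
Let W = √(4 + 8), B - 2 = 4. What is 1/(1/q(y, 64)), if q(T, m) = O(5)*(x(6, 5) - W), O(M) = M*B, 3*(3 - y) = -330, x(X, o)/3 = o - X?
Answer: -90 - 60*√3 ≈ -193.92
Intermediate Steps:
B = 6 (B = 2 + 4 = 6)
W = 2*√3 (W = √12 = 2*√3 ≈ 3.4641)
x(X, o) = -3*X + 3*o (x(X, o) = 3*(o - X) = -3*X + 3*o)
y = 113 (y = 3 - ⅓*(-330) = 3 + 110 = 113)
O(M) = 6*M (O(M) = M*6 = 6*M)
q(T, m) = -90 - 60*√3 (q(T, m) = (6*5)*((-3*6 + 3*5) - 2*√3) = 30*((-18 + 15) - 2*√3) = 30*(-3 - 2*√3) = -90 - 60*√3)
1/(1/q(y, 64)) = 1/(1/(-90 - 60*√3)) = -90 - 60*√3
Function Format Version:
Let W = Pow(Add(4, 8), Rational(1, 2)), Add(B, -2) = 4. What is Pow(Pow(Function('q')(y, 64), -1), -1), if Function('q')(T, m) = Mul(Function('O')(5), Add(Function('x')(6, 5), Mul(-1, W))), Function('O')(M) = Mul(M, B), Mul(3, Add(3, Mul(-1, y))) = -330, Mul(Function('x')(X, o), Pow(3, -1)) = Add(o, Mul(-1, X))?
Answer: Add(-90, Mul(-60, Pow(3, Rational(1, 2)))) ≈ -193.92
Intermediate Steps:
B = 6 (B = Add(2, 4) = 6)
W = Mul(2, Pow(3, Rational(1, 2))) (W = Pow(12, Rational(1, 2)) = Mul(2, Pow(3, Rational(1, 2))) ≈ 3.4641)
Function('x')(X, o) = Add(Mul(-3, X), Mul(3, o)) (Function('x')(X, o) = Mul(3, Add(o, Mul(-1, X))) = Add(Mul(-3, X), Mul(3, o)))
y = 113 (y = Add(3, Mul(Rational(-1, 3), -330)) = Add(3, 110) = 113)
Function('O')(M) = Mul(6, M) (Function('O')(M) = Mul(M, 6) = Mul(6, M))
Function('q')(T, m) = Add(-90, Mul(-60, Pow(3, Rational(1, 2)))) (Function('q')(T, m) = Mul(Mul(6, 5), Add(Add(Mul(-3, 6), Mul(3, 5)), Mul(-1, Mul(2, Pow(3, Rational(1, 2)))))) = Mul(30, Add(Add(-18, 15), Mul(-2, Pow(3, Rational(1, 2))))) = Mul(30, Add(-3, Mul(-2, Pow(3, Rational(1, 2))))) = Add(-90, Mul(-60, Pow(3, Rational(1, 2)))))
Pow(Pow(Function('q')(y, 64), -1), -1) = Pow(Pow(Add(-90, Mul(-60, Pow(3, Rational(1, 2)))), -1), -1) = Add(-90, Mul(-60, Pow(3, Rational(1, 2))))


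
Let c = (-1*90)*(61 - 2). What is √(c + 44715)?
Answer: √39405 ≈ 198.51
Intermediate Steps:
c = -5310 (c = -90*59 = -5310)
√(c + 44715) = √(-5310 + 44715) = √39405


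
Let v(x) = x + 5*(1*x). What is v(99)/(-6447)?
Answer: -198/2149 ≈ -0.092136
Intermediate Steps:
v(x) = 6*x (v(x) = x + 5*x = 6*x)
v(99)/(-6447) = (6*99)/(-6447) = 594*(-1/6447) = -198/2149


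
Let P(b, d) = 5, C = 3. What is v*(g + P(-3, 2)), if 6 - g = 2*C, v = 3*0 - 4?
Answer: -20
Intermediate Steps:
v = -4 (v = 0 - 4 = -4)
g = 0 (g = 6 - 2*3 = 6 - 1*6 = 6 - 6 = 0)
v*(g + P(-3, 2)) = -4*(0 + 5) = -4*5 = -20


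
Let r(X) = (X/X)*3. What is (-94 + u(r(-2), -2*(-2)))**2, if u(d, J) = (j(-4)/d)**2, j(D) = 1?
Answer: 714025/81 ≈ 8815.1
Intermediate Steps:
r(X) = 3 (r(X) = 1*3 = 3)
u(d, J) = d**(-2) (u(d, J) = (1/d)**2 = d**(-2))
(-94 + u(r(-2), -2*(-2)))**2 = (-94 + 3**(-2))**2 = (-94 + 1/9)**2 = (-845/9)**2 = 714025/81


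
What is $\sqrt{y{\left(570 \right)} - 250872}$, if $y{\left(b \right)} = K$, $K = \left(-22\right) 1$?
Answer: $i \sqrt{250894} \approx 500.89 i$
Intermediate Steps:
$K = -22$
$y{\left(b \right)} = -22$
$\sqrt{y{\left(570 \right)} - 250872} = \sqrt{-22 - 250872} = \sqrt{-250894} = i \sqrt{250894}$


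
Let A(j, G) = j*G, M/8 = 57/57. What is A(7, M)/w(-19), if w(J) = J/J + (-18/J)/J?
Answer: 2888/49 ≈ 58.939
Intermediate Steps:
M = 8 (M = 8*(57/57) = 8*(57*(1/57)) = 8*1 = 8)
w(J) = 1 - 18/J**2
A(j, G) = G*j
A(7, M)/w(-19) = (8*7)/(1 - 18/(-19)**2) = 56/(1 - 18*1/361) = 56/(1 - 18/361) = 56/(343/361) = 56*(361/343) = 2888/49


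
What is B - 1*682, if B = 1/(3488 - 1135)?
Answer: -1604745/2353 ≈ -682.00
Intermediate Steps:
B = 1/2353 ≈ 0.00042499
B - 1*682 = 1/2353 - 1*682 = 1/2353 - 682 = -1604745/2353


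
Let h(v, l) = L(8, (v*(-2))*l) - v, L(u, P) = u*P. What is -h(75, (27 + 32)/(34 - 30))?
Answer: 17775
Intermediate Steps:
L(u, P) = P*u
h(v, l) = -v - 16*l*v (h(v, l) = ((v*(-2))*l)*8 - v = ((-2*v)*l)*8 - v = -2*l*v*8 - v = -16*l*v - v = -v - 16*l*v)
-h(75, (27 + 32)/(34 - 30)) = -75*(-1 - 16*(27 + 32)/(34 - 30)) = -75*(-1 - 944/4) = -75*(-1 - 16*59/4) = -75*(-1 - 236) = -75*(-237) = -1*(-17775) = 17775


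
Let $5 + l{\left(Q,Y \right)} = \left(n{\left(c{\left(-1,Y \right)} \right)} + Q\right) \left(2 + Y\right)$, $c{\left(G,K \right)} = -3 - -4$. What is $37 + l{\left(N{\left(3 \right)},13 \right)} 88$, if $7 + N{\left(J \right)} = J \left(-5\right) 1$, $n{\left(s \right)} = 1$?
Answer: $-28123$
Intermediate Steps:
$c{\left(G,K \right)} = 1$ ($c{\left(G,K \right)} = -3 + 4 = 1$)
$N{\left(J \right)} = -7 - 5 J$ ($N{\left(J \right)} = -7 + J \left(-5\right) 1 = -7 + - 5 J 1 = -7 - 5 J$)
$l{\left(Q,Y \right)} = -5 + \left(1 + Q\right) \left(2 + Y\right)$
$37 + l{\left(N{\left(3 \right)},13 \right)} 88 = 37 + \left(-3 + 13 + 2 \left(-7 - 15\right) + \left(-7 - 15\right) 13\right) 88 = 37 + \left(-3 + 13 + 2 \left(-22\right) - 286\right) 88 = 37 + \left(-3 + 13 - 44 - 286\right) 88 = 37 - 28160 = -28123$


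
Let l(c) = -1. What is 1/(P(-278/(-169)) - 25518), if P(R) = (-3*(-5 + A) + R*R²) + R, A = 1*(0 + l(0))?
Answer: -4826809/123054204590 ≈ -3.9225e-5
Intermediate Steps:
A = -1 (A = 1*(0 - 1) = 1*(-1) = -1)
P(R) = 18 + R + R³ (P(R) = (-3*(-5 - 1) + R*R²) + R = (-3*(-6) + R³) + R = (18 + R³) + R = 18 + R + R³)
1/(P(-278/(-169)) - 25518) = 1/((18 - 278/(-169) + (-278/(-169))³) - 25518) = 1/((18 - 278*(-1/169) + (-278*(-1/169))³) - 25518) = 1/((18 + 278/169 + (278/169)³) - 25518) = 1/((18 + 278/169 + 21484952/4826809) - 25518) = 1/(116307472/4826809 - 25518) = 1/(-123054204590/4826809) = -4826809/123054204590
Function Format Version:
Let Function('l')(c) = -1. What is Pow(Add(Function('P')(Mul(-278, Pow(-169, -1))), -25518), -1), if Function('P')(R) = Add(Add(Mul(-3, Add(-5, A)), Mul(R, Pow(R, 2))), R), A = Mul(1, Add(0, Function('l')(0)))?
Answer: Rational(-4826809, 123054204590) ≈ -3.9225e-5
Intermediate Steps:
A = -1 (A = Mul(1, Add(0, -1)) = Mul(1, -1) = -1)
Function('P')(R) = Add(18, R, Pow(R, 3)) (Function('P')(R) = Add(Add(Mul(-3, Add(-5, -1)), Mul(R, Pow(R, 2))), R) = Add(Add(Mul(-3, -6), Pow(R, 3)), R) = Add(Add(18, Pow(R, 3)), R) = Add(18, R, Pow(R, 3)))
Pow(Add(Function('P')(Mul(-278, Pow(-169, -1))), -25518), -1) = Pow(Add(Add(18, Mul(-278, Pow(-169, -1)), Pow(Mul(-278, Pow(-169, -1)), 3)), -25518), -1) = Pow(Add(Add(18, Mul(-278, Rational(-1, 169)), Pow(Mul(-278, Rational(-1, 169)), 3)), -25518), -1) = Pow(Add(Add(18, Rational(278, 169), Pow(Rational(278, 169), 3)), -25518), -1) = Pow(Add(Add(18, Rational(278, 169), Rational(21484952, 4826809)), -25518), -1) = Pow(Add(Rational(116307472, 4826809), -25518), -1) = Pow(Rational(-123054204590, 4826809), -1) = Rational(-4826809, 123054204590)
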